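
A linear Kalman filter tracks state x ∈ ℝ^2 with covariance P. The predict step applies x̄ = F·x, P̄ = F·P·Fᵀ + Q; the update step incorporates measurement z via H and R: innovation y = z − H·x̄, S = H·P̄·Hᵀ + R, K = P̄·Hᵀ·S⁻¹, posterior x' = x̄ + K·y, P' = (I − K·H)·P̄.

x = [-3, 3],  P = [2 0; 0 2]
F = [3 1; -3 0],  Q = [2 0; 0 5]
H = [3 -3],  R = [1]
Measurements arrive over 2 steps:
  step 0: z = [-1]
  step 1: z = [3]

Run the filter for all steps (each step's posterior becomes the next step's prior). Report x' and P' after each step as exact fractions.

step 0: x' = [90/73, 579/365], P' = [166/73 162/73; 162/73 1661/730]
step 1: x' = [674223/774469, -106074/774469], P' = [1561588/774469 1514007/774469; 1514007/774469 1552397/774469]

step 0: x̄ = F·x = [-6, 9]
step 0: P̄ = F·P·Fᵀ + Q = [22 -18; -18 23]
step 0: y = z − H·x̄ = [44]
step 0: S = H·P̄·Hᵀ + R = [730]
step 0: K = P̄·Hᵀ·S⁻¹ = [12/73; -123/730]
step 0: x' = x̄ + K·y = [90/73, 579/365]
step 0: P' = (I − K·H)·P̄ = [166/73 162/73; 162/73 1661/730]
step 1: x̄ = F·x = [1929/365, -270/73]
step 1: P̄ = F·P·Fᵀ + Q = [27781/730 -1980/73; -1980/73 1859/73]
step 1: y = z − H·x̄ = [-8742/365]
step 1: S = H·P̄·Hᵀ + R = [774469/730]
step 1: K = P̄·Hᵀ·S⁻¹ = [142743/774469; -115170/774469]
step 1: x' = x̄ + K·y = [674223/774469, -106074/774469]
step 1: P' = (I − K·H)·P̄ = [1561588/774469 1514007/774469; 1514007/774469 1552397/774469]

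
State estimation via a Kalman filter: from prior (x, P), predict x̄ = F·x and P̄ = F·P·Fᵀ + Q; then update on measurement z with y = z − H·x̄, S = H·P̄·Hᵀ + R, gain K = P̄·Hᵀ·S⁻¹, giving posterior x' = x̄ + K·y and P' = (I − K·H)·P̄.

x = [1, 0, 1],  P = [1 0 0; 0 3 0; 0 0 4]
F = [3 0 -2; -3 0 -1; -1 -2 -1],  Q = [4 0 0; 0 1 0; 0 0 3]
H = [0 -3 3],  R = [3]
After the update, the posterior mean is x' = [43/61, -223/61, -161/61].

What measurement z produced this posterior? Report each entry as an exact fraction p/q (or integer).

z = [3]

x̄ = F·x = [1, -4, -2]
P̄ = F·P·Fᵀ + Q = [29 -1 5; -1 14 7; 5 7 20]
S = H·P̄·Hᵀ + R = [183]
K = P̄·Hᵀ·S⁻¹ = [6/61; -7/61; 13/61]
x' − x̄ = [-18/61, 21/61, -39/61] = K·y
y = (KᵀK)⁻¹·Kᵀ·(x' − x̄) = [-3]
z = y + H·x̄ = [-3] + [6] = [3]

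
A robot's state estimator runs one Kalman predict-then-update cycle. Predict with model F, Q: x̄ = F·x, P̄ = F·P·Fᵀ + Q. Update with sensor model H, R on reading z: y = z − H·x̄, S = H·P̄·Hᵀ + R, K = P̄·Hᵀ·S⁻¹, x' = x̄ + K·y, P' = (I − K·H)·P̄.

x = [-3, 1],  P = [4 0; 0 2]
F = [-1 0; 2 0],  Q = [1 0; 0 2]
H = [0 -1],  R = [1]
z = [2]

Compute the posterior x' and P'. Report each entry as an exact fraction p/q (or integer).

x' = [25/19, -42/19]
P' = [31/19 -8/19; -8/19 18/19]

x̄ = F·x = [3, -6]
P̄ = F·P·Fᵀ + Q = [5 -8; -8 18]
y = z − H·x̄ = [-4]
S = H·P̄·Hᵀ + R = [19]
K = P̄·Hᵀ·S⁻¹ = [8/19; -18/19]
x' = x̄ + K·y = [25/19, -42/19]
P' = (I − K·H)·P̄ = [31/19 -8/19; -8/19 18/19]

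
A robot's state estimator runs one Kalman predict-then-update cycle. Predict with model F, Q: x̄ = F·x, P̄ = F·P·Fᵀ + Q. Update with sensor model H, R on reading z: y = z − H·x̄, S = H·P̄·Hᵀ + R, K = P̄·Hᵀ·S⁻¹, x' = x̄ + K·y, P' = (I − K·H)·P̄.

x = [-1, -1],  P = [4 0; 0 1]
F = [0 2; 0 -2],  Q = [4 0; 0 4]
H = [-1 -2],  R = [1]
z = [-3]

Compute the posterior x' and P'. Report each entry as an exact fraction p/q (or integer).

x' = [-2, 62/25]
P' = [8 -4; -4 56/25]

x̄ = F·x = [-2, 2]
P̄ = F·P·Fᵀ + Q = [8 -4; -4 8]
y = z − H·x̄ = [-1]
S = H·P̄·Hᵀ + R = [25]
K = P̄·Hᵀ·S⁻¹ = [0; -12/25]
x' = x̄ + K·y = [-2, 62/25]
P' = (I − K·H)·P̄ = [8 -4; -4 56/25]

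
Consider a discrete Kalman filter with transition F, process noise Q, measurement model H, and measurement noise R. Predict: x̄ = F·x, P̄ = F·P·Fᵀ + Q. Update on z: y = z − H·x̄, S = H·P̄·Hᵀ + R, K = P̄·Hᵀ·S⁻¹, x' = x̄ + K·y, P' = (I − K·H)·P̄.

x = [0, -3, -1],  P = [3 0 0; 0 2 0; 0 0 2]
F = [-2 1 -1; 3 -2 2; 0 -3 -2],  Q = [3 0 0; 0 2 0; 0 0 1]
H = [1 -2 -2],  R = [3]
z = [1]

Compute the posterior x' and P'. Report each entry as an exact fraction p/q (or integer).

x̄ = F·x = [-2, 4, 11]
P̄ = F·P·Fᵀ + Q = [19 -26 -2; -26 45 4; -2 4 27]
y = z − H·x̄ = [33]
S = H·P̄·Hᵀ + R = [454]
K = P̄·Hᵀ·S⁻¹ = [75/454; -62/227; -32/227]
x' = x̄ + K·y = [1567/454, -1138/227, 1441/227]
P' = (I − K·H)·P̄ = [3001/454 -1252/227 1946/227; -1252/227 2527/227 -3060/227; 1946/227 -3060/227 4081/227]

x' = [1567/454, -1138/227, 1441/227]
P' = [3001/454 -1252/227 1946/227; -1252/227 2527/227 -3060/227; 1946/227 -3060/227 4081/227]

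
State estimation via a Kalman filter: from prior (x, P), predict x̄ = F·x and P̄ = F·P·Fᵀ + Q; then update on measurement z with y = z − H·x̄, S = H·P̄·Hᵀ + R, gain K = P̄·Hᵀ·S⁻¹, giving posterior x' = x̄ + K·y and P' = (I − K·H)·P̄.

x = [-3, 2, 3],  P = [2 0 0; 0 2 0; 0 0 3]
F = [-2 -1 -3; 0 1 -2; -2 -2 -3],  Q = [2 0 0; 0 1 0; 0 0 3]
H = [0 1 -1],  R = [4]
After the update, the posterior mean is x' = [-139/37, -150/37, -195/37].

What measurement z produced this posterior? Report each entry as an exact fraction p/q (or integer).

x̄ = F·x = [-5, -4, -7]
P̄ = F·P·Fᵀ + Q = [39 16 39; 16 15 14; 39 14 46]
S = H·P̄·Hᵀ + R = [37]
K = P̄·Hᵀ·S⁻¹ = [-23/37; 1/37; -32/37]
x' − x̄ = [46/37, -2/37, 64/37] = K·y
y = (KᵀK)⁻¹·Kᵀ·(x' − x̄) = [-2]
z = y + H·x̄ = [-2] + [3] = [1]

z = [1]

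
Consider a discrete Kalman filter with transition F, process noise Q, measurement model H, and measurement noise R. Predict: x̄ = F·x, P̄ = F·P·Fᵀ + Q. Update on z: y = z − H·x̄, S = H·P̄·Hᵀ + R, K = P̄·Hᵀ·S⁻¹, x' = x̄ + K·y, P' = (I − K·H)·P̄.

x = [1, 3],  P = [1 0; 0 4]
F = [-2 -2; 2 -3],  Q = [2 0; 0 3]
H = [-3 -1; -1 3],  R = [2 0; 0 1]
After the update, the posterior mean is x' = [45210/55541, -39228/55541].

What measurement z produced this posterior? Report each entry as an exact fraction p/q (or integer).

x̄ = F·x = [-8, -7]
P̄ = F·P·Fᵀ + Q = [22 20; 20 43]
S = H·P̄·Hᵀ + R = [363 -223; -223 290]
K = P̄·Hᵀ·S⁻¹ = [-16466/55541 -5384/55541; -5563/55541 16598/55541]
x' − x̄ = [489538/55541, 349559/55541] = K·y
y = (KᵀK)⁻¹·Kᵀ·(x' − x̄) = [-33, 10]
z = y + H·x̄ = [-33, 10] + [31, -13] = [-2, -3]

z = [-2, -3]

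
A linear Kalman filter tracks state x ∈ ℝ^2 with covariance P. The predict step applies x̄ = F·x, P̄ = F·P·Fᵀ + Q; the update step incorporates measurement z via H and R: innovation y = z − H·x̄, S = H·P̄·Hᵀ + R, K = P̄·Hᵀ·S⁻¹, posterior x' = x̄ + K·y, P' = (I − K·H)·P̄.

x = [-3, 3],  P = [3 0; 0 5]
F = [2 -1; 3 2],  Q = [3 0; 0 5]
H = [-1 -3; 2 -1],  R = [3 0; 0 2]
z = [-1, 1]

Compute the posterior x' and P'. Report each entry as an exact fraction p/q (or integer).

x' = [9067/24601, 3601/24601]
P' = [10308/24601 24/24601; 24/24601 6988/24601]

x̄ = F·x = [-9, -3]
P̄ = F·P·Fᵀ + Q = [20 8; 8 52]
y = z − H·x̄ = [-19, 16]
S = H·P̄·Hᵀ + R = [539 76; 76 102]
K = P̄·Hᵀ·S⁻¹ = [-3460/24601 10296/24601; -6996/24601 -3470/24601]
x' = x̄ + K·y = [9067/24601, 3601/24601]
P' = (I − K·H)·P̄ = [10308/24601 24/24601; 24/24601 6988/24601]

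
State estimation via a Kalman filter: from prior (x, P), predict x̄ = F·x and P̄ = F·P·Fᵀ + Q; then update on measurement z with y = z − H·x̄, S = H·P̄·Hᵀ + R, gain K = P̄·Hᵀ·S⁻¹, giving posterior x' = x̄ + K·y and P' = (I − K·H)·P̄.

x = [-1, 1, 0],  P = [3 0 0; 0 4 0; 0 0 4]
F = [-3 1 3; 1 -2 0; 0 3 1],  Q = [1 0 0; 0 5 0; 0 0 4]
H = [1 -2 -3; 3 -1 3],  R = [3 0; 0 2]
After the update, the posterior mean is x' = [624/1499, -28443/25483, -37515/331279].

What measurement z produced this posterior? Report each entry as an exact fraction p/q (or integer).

x̄ = F·x = [4, -3, 3]
P̄ = F·P·Fᵀ + Q = [68 -17 24; -17 24 -24; 24 -24 44]
S = H·P̄·Hᵀ + R = [199 -97; -97 1712]
K = P̄·Hᵀ·S⁻¹ = [361/1499 277/1499; -175/25483 -2198/25483; -80604/331279 39552/331279]
x' − x̄ = [-5372/1499, 48006/25483, -1031352/331279] = K·y
y = (KᵀK)⁻¹·Kᵀ·(x' − x̄) = [2, -22]
z = y + H·x̄ = [2, -22] + [1, 24] = [3, 2]

z = [3, 2]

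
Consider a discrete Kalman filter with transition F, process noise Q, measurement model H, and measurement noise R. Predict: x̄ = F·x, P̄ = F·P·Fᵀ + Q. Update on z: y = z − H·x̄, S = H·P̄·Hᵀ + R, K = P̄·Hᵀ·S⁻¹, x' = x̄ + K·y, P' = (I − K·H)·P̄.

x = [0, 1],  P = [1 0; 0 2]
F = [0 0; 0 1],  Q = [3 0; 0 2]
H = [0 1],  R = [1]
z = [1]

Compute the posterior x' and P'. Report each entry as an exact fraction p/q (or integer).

x̄ = F·x = [0, 1]
P̄ = F·P·Fᵀ + Q = [3 0; 0 4]
y = z − H·x̄ = [0]
S = H·P̄·Hᵀ + R = [5]
K = P̄·Hᵀ·S⁻¹ = [0; 4/5]
x' = x̄ + K·y = [0, 1]
P' = (I − K·H)·P̄ = [3 0; 0 4/5]

x' = [0, 1]
P' = [3 0; 0 4/5]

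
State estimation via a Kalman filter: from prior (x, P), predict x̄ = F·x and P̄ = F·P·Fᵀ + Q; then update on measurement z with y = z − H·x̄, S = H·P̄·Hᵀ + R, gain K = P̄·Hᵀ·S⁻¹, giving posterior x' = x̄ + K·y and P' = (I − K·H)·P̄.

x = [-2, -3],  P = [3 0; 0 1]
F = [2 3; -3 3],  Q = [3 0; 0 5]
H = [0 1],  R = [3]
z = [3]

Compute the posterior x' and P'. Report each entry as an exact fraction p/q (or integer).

x' = [-313/22, 57/22]
P' = [975/44 -27/44; -27/44 123/44]

x̄ = F·x = [-13, -3]
P̄ = F·P·Fᵀ + Q = [24 -9; -9 41]
y = z − H·x̄ = [6]
S = H·P̄·Hᵀ + R = [44]
K = P̄·Hᵀ·S⁻¹ = [-9/44; 41/44]
x' = x̄ + K·y = [-313/22, 57/22]
P' = (I − K·H)·P̄ = [975/44 -27/44; -27/44 123/44]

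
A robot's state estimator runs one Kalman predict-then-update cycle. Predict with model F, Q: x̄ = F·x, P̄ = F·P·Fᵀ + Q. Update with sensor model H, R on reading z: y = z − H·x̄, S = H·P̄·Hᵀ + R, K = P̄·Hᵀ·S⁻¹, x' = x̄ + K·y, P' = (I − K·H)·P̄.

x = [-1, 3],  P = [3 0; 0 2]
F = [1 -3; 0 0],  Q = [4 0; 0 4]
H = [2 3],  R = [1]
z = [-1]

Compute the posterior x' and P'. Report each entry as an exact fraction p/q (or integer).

x̄ = F·x = [-10, 0]
P̄ = F·P·Fᵀ + Q = [25 0; 0 4]
y = z − H·x̄ = [19]
S = H·P̄·Hᵀ + R = [137]
K = P̄·Hᵀ·S⁻¹ = [50/137; 12/137]
x' = x̄ + K·y = [-420/137, 228/137]
P' = (I − K·H)·P̄ = [925/137 -600/137; -600/137 404/137]

x' = [-420/137, 228/137]
P' = [925/137 -600/137; -600/137 404/137]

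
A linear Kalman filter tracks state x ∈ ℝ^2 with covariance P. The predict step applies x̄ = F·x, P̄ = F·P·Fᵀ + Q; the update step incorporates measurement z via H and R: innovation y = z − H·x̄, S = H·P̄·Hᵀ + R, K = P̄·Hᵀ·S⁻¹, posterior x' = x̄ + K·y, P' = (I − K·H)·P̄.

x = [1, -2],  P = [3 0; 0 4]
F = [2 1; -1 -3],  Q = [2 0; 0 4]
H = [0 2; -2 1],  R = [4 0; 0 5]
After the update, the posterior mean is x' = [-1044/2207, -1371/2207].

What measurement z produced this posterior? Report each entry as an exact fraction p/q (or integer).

z = [-2, 1]

x̄ = F·x = [0, 5]
P̄ = F·P·Fᵀ + Q = [18 -18; -18 43]
S = H·P̄·Hᵀ + R = [176 158; 158 192]
K = P̄·Hᵀ·S⁻¹ = [405/2207 -954/2207; 2015/4414 79/2207]
x' − x̄ = [-1044/2207, -12406/2207] = K·y
y = (KᵀK)⁻¹·Kᵀ·(x' − x̄) = [-12, -4]
z = y + H·x̄ = [-12, -4] + [10, 5] = [-2, 1]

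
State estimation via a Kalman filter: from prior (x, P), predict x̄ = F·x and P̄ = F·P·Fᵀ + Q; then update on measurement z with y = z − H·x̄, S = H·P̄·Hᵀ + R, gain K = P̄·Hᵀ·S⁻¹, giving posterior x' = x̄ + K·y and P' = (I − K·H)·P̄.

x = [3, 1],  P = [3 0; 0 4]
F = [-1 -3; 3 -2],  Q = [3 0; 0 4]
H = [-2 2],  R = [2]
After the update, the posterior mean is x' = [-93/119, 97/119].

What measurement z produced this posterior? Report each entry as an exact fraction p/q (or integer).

x̄ = F·x = [-6, 7]
P̄ = F·P·Fᵀ + Q = [42 15; 15 47]
S = H·P̄·Hᵀ + R = [238]
K = P̄·Hᵀ·S⁻¹ = [-27/119; 32/119]
x' − x̄ = [621/119, -736/119] = K·y
y = (KᵀK)⁻¹·Kᵀ·(x' − x̄) = [-23]
z = y + H·x̄ = [-23] + [26] = [3]

z = [3]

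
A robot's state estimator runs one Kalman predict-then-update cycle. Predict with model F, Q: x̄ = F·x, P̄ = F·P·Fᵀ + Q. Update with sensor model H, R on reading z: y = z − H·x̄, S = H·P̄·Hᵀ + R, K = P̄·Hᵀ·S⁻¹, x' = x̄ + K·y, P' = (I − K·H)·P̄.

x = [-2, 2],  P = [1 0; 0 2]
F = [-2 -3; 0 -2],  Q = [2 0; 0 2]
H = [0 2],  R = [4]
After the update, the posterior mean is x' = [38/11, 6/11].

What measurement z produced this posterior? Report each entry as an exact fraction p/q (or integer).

z = [2]

x̄ = F·x = [-2, -4]
P̄ = F·P·Fᵀ + Q = [24 12; 12 10]
S = H·P̄·Hᵀ + R = [44]
K = P̄·Hᵀ·S⁻¹ = [6/11; 5/11]
x' − x̄ = [60/11, 50/11] = K·y
y = (KᵀK)⁻¹·Kᵀ·(x' − x̄) = [10]
z = y + H·x̄ = [10] + [-8] = [2]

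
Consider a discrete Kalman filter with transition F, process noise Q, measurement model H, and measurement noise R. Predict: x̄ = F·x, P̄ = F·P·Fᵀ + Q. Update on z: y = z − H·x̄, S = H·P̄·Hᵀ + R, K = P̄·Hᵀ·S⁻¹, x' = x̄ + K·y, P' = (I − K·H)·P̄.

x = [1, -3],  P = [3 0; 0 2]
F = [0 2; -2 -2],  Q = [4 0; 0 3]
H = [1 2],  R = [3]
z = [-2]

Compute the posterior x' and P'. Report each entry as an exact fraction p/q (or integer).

x̄ = F·x = [-6, 4]
P̄ = F·P·Fᵀ + Q = [12 -8; -8 23]
y = z − H·x̄ = [-4]
S = H·P̄·Hᵀ + R = [75]
K = P̄·Hᵀ·S⁻¹ = [-4/75; 38/75]
x' = x̄ + K·y = [-434/75, 148/75]
P' = (I − K·H)·P̄ = [884/75 -448/75; -448/75 281/75]

x' = [-434/75, 148/75]
P' = [884/75 -448/75; -448/75 281/75]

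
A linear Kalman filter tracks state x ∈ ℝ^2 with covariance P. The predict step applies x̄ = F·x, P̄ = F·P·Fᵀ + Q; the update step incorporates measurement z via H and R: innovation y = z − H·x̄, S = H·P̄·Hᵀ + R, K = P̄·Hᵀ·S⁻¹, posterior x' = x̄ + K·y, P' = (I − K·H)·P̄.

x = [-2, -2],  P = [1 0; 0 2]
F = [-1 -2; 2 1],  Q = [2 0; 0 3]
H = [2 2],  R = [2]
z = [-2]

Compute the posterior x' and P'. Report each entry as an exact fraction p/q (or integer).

x' = [92/17, -108/17]
P' = [137/17 -132/17; -132/17 135/17]

x̄ = F·x = [6, -6]
P̄ = F·P·Fᵀ + Q = [11 -6; -6 9]
y = z − H·x̄ = [-2]
S = H·P̄·Hᵀ + R = [34]
K = P̄·Hᵀ·S⁻¹ = [5/17; 3/17]
x' = x̄ + K·y = [92/17, -108/17]
P' = (I − K·H)·P̄ = [137/17 -132/17; -132/17 135/17]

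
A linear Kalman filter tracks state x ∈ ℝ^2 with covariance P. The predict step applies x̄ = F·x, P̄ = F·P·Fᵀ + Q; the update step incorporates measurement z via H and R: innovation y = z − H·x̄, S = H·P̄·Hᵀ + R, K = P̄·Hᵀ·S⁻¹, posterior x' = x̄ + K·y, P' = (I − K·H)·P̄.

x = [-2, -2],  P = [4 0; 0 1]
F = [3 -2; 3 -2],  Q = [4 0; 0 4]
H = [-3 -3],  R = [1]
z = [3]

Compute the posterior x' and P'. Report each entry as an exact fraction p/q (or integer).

x̄ = F·x = [-2, -2]
P̄ = F·P·Fᵀ + Q = [44 40; 40 44]
y = z − H·x̄ = [-9]
S = H·P̄·Hᵀ + R = [1513]
K = P̄·Hᵀ·S⁻¹ = [-252/1513; -252/1513]
x' = x̄ + K·y = [-758/1513, -758/1513]
P' = (I − K·H)·P̄ = [3068/1513 -2984/1513; -2984/1513 3068/1513]

x' = [-758/1513, -758/1513]
P' = [3068/1513 -2984/1513; -2984/1513 3068/1513]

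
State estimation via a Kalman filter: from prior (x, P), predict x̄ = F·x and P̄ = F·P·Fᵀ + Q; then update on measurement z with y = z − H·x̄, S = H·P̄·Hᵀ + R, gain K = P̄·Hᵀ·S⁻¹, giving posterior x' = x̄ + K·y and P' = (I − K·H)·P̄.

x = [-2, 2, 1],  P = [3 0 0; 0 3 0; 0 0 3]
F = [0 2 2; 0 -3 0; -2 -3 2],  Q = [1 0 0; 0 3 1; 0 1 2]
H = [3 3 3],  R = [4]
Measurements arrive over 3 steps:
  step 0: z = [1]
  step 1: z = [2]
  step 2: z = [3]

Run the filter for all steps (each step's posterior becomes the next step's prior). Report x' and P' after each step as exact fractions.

step 0: x̄ = F·x = [6, -6, 0]
step 0: P̄ = F·P·Fᵀ + Q = [25 -18 -6; -18 30 28; -6 28 53]
step 0: y = z − H·x̄ = [1]
step 0: S = H·P̄·Hᵀ + R = [1048]
step 0: K = P̄·Hᵀ·S⁻¹ = [3/1048; 15/131; 225/1048]
step 0: x' = x̄ + K·y = [6291/1048, -771/131, 225/1048]
step 0: P' = (I − K·H)·P̄ = [26191/1048 -2403/131 -6963/1048; -2403/131 2130/131 293/131; -6963/1048 293/131 4919/1048]
step 1: x̄ = F·x = [-5943/524, 2313/131, 1593/262]
step 1: P̄ = F·P·Fᵀ + Q = [26909/262 -14538/131 2187/131; -14538/131 19563/131 3125/131; 2187/131 3125/131 9598/131]
step 1: y = z − H·x̄ = [-18437/524]
step 1: S = H·P̄·Hᵀ + R = [435991/262]
step 1: K = P̄·Hᵀ·S⁻¹ = [6621/435991; 48900/435991; 89460/435991]
step 1: x' = x̄ + K·y = [-10355595/871982, 5977518/435991, -993537/871982]
step 1: P' = (I − K·H)·P̄ = [44611619/435991 -49620768/435991 5017977/435991; -49620768/435991 55982343/435991 -6296375/435991; 5017977/435991 -6296375/435991 1397678/435991]
step 2: x̄ = F·x = [10961499/435991, -17932554/435991, -8570496/435991]
step 2: P̄ = F·P·Fᵀ + Q = [179585075/435991 -298115808/435991 -139299432/435991; -298115808/435991 505149060/435991 244330720/435991; -139299432/435991 244330720/435991 128713725/435991]
step 2: y = z − H·x̄ = [47932626/435991]
step 2: S = H·P̄·Hᵀ + R = [3847253344/435991]
step 2: K = P̄·Hᵀ·S⁻¹ = [-773490495/3847253344; 338522979/961813336; 701235039/3847253344]
step 2: x' = x̄ + K·y = [5844424623/1923626672, -1171439595/480906668, 733005345/1923626672]
step 2: P' = (I − K·H)·P̄ = [212439556025/3847253344 -57082493013/961813336 14859095367/3847253344; -57082493013/961813336 15750252489/240453334 -5467152971/961813336; 14859095367/3847253344 -5467152971/961813336 7944496569/3847253344]

step 0: x' = [6291/1048, -771/131, 225/1048], P' = [26191/1048 -2403/131 -6963/1048; -2403/131 2130/131 293/131; -6963/1048 293/131 4919/1048]
step 1: x' = [-10355595/871982, 5977518/435991, -993537/871982], P' = [44611619/435991 -49620768/435991 5017977/435991; -49620768/435991 55982343/435991 -6296375/435991; 5017977/435991 -6296375/435991 1397678/435991]
step 2: x' = [5844424623/1923626672, -1171439595/480906668, 733005345/1923626672], P' = [212439556025/3847253344 -57082493013/961813336 14859095367/3847253344; -57082493013/961813336 15750252489/240453334 -5467152971/961813336; 14859095367/3847253344 -5467152971/961813336 7944496569/3847253344]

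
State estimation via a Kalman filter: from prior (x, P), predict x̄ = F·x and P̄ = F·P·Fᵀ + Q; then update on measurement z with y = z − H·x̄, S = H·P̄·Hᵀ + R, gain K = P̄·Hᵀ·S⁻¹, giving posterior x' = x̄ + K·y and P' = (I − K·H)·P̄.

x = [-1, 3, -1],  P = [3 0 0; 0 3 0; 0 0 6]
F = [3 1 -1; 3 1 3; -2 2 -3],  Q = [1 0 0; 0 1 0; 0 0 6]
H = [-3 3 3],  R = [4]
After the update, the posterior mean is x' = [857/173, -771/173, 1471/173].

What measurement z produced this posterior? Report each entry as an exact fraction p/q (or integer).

z = [-3]

x̄ = F·x = [1, -3, 11]
P̄ = F·P·Fᵀ + Q = [37 12 6; 12 85 -66; 6 -66 84]
S = H·P̄·Hᵀ + R = [346]
K = P̄·Hᵀ·S⁻¹ = [-57/346; 21/346; 18/173]
x' − x̄ = [684/173, -252/173, -432/173] = K·y
y = (KᵀK)⁻¹·Kᵀ·(x' − x̄) = [-24]
z = y + H·x̄ = [-24] + [21] = [-3]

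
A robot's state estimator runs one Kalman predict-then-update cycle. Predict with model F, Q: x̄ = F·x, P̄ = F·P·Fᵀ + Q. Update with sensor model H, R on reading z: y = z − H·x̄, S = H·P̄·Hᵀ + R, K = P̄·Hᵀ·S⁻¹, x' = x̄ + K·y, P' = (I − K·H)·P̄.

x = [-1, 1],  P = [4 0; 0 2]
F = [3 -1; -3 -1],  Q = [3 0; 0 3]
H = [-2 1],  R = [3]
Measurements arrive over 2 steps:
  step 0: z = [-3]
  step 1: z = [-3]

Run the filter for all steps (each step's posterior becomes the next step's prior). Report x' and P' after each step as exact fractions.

step 0: x̄ = F·x = [-4, 2]
step 0: P̄ = F·P·Fᵀ + Q = [41 -34; -34 41]
step 0: y = z − H·x̄ = [-13]
step 0: S = H·P̄·Hᵀ + R = [344]
step 0: K = P̄·Hᵀ·S⁻¹ = [-29/86; 109/344]
step 0: x' = x̄ + K·y = [33/86, -729/344]
step 0: P' = (I − K·H)·P̄ = [81/43 237/86; 237/86 2223/344]
step 1: x̄ = F·x = [1125/344, 333/344]
step 1: P̄ = F·P·Fᵀ + Q = [3399/344 -3609/344; -3609/344 14775/344]
step 1: y = z − H·x̄ = [885/344]
step 1: S = H·P̄·Hᵀ + R = [43839/344]
step 1: K = P̄·Hᵀ·S⁻¹ = [-3469/14613; 7331/14613]
step 1: x' = x̄ + K·y = [12955/4871, 11002/4871]
step 1: P' = (I − K·H)·P̄ = [13147/4871 22825/4871; 22825/4871 52981/4871]

step 0: x' = [33/86, -729/344], P' = [81/43 237/86; 237/86 2223/344]
step 1: x' = [12955/4871, 11002/4871], P' = [13147/4871 22825/4871; 22825/4871 52981/4871]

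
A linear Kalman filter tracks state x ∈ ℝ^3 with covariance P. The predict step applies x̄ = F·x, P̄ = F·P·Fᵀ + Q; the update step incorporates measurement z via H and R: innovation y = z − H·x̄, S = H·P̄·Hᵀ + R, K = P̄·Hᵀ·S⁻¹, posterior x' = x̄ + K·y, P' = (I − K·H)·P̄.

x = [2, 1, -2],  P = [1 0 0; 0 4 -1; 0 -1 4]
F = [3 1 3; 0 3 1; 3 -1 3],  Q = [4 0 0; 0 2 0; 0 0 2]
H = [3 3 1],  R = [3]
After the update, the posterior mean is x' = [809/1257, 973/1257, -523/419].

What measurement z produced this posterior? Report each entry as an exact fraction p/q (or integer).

z = [3]

x̄ = F·x = [1, 1, -1]
P̄ = F·P·Fᵀ + Q = [47 14 41; 14 36 -8; 41 -8 57]
S = H·P̄·Hᵀ + R = [1257]
K = P̄·Hᵀ·S⁻¹ = [224/1257; 142/1257; 52/419]
x' − x̄ = [-448/1257, -284/1257, -104/419] = K·y
y = (KᵀK)⁻¹·Kᵀ·(x' − x̄) = [-2]
z = y + H·x̄ = [-2] + [5] = [3]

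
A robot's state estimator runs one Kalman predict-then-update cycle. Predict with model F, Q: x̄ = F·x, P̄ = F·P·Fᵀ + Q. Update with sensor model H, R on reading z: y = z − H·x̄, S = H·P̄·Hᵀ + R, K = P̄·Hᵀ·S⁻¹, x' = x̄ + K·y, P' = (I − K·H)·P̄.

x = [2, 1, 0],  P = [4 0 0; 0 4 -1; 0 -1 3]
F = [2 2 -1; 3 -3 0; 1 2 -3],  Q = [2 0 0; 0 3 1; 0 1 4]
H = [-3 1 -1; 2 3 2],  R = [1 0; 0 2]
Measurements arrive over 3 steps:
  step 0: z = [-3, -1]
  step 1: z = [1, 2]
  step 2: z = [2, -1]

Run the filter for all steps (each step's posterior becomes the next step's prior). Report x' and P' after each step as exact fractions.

step 0: x̄ = F·x = [6, 3, 4]
step 0: P̄ = F·P·Fᵀ + Q = [41 -3 41; -3 75 -20; 41 -20 63]
step 0: y = z − H·x̄ = [16, -30]
step 0: S = H·P̄·Hᵀ + R = [812 -434; -434 1145]
step 0: K = P̄·Hᵀ·S⁻¹ = [-41315/247128 1271/17652; 98383/370692 6803/26478; -85819/370692 1099/26478]
step 0: x' = x̄ + K·y = [71977/61782, -42764/92673, -87979/92673]
step 0: P' = (I − K·H)·P̄ = [158191/82376 185125/123564 -506077/123564; 185125/123564 260875/185346 -621379/185346; -506077/123564 -621379/185346 1698877/185346]
step 1: x̄ = F·x = [72794/30891, 301459/61782, 572749/185346]
step 1: P̄ = F·P·Fᵀ + Q = [682237/10297 54641/10297 3133826/30891; 54641/10297 492847/82376 2347435/247128; 3133826/30891 2347435/247128 122210791/741384]
step 1: y = z − H·x̄ = [582005/92673, -4361465/185346]
step 1: S = H·P̄·Hᵀ + R = [245764699/185346 -581058529/370692; -581058529/370692 1460142871/741384]
step 1: K = P̄·Hᵀ·S⁻¹ = [-11163124241/57251192539 1328130170/57251192539; 13445525637/57251192539 12083707473/57251192539; -19172445487/114502385078 8680375492/57251192539]
step 1: x' = x̄ + K·y = [33551726816/57251192539, 79444502918/57251192539, -87550040224/57251192539]
step 1: P' = (I − K·H)·P̄ = [34514700273/57251192539 23677762590/57251192539 -68703213988/57251192539; 23677762590/57251192539 29153903316/57251192539 -55324910091/57251192539; -68703213988/57251192539 -55324910091/57251192539 320741909233/114502385078]
step 2: x̄ = F·x = [313542499692/57251192539, -137678328306/57251192539, 455090853324/57251192539]
step 2: P̄ = F·P·Fᵀ + Q = [2430164702173/114502385078 72299693433/57251192539 3464692463687/114502385078; 72299693433/57251192539 318571283298/57251192539 177309896305/57251192539; 3464692463687/114502385078 177309896305/57251192539 5988605861243/114502385078]
step 2: y = z − H·x̄ = [1647899065784/57251192539, -1181482913653/57251192539]
step 2: S = H·P̄·Hᵀ + R = [23911526004090/57251192539 -26865563722952/57251192539; -26865563722952/57251192539 36673269993196/57251192539]
step 2: K = P̄·Hᵀ·S⁻¹ = [-66301429811846/338760050368453 31542708496865/1355040201473812; 79285934612097/338760050368453 143043394573423/677520100736906; -111971335143337/677520100736906 204891445517727/1355040201473812]
step 2: x' = x̄ + K·y = [-863505788823423/1355040201473812, -16990498630381/677520100736906, 97041513778319/1355040201473812]
step 2: P' = (I − K·H)·P̄ = [815876198872857/1355040201473812 279617877399039/677520100736906 -1623187122573109/1355040201473812; 279617877399039/677520100736906 172170203719139/338760050368453 -653085093983033/677520100736906; -1623187122573109/1355040201473812 -653085093983033/677520100736906 3787333850039935/1355040201473812]

step 0: x' = [71977/61782, -42764/92673, -87979/92673], P' = [158191/82376 185125/123564 -506077/123564; 185125/123564 260875/185346 -621379/185346; -506077/123564 -621379/185346 1698877/185346]
step 1: x' = [33551726816/57251192539, 79444502918/57251192539, -87550040224/57251192539], P' = [34514700273/57251192539 23677762590/57251192539 -68703213988/57251192539; 23677762590/57251192539 29153903316/57251192539 -55324910091/57251192539; -68703213988/57251192539 -55324910091/57251192539 320741909233/114502385078]
step 2: x' = [-863505788823423/1355040201473812, -16990498630381/677520100736906, 97041513778319/1355040201473812], P' = [815876198872857/1355040201473812 279617877399039/677520100736906 -1623187122573109/1355040201473812; 279617877399039/677520100736906 172170203719139/338760050368453 -653085093983033/677520100736906; -1623187122573109/1355040201473812 -653085093983033/677520100736906 3787333850039935/1355040201473812]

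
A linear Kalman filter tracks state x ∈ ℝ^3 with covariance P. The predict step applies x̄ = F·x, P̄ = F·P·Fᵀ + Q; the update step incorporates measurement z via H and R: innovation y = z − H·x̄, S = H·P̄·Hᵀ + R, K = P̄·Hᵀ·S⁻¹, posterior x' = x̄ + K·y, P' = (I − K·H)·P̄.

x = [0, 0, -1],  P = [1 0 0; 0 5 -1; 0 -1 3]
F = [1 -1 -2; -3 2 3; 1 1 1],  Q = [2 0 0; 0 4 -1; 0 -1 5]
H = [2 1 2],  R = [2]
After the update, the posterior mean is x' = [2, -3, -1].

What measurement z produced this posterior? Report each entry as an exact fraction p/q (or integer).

z = [-1]

x̄ = F·x = [2, -3, -1]
P̄ = F·P·Fᵀ + Q = [16 -24 -7; -24 48 10; -7 10 12]
S = H·P̄·Hᵀ + R = [50]
K = P̄·Hᵀ·S⁻¹ = [-3/25; 2/5; 2/5]
x' − x̄ = [0, 0, 0] = K·y
y = (KᵀK)⁻¹·Kᵀ·(x' − x̄) = [0]
z = y + H·x̄ = [0] + [-1] = [-1]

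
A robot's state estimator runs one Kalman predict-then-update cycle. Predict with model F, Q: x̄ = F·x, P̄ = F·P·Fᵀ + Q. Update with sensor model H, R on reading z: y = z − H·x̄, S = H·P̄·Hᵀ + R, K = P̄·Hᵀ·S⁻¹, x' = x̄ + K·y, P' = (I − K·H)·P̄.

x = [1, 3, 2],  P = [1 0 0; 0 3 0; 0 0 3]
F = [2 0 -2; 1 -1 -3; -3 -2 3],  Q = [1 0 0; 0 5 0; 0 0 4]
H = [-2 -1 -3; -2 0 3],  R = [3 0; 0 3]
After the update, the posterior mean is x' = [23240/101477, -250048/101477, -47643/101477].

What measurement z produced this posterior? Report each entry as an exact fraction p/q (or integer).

z = [3, -2]

x̄ = F·x = [-2, -8, -3]
P̄ = F·P·Fᵀ + Q = [17 20 -24; 20 36 -24; -24 -24 52]
S = H·P̄·Hᵀ + R = [223 -288; -288 827]
K = P̄·Hᵀ·S⁻¹ = [-15642/101477 -18454/101477; -35564/101477 -26128/101477; -10716/101477 21300/101477]
x' − x̄ = [226194/101477, 561768/101477, 256788/101477] = K·y
y = (KᵀK)⁻¹·Kᵀ·(x' − x̄) = [-18, 3]
z = y + H·x̄ = [-18, 3] + [21, -5] = [3, -2]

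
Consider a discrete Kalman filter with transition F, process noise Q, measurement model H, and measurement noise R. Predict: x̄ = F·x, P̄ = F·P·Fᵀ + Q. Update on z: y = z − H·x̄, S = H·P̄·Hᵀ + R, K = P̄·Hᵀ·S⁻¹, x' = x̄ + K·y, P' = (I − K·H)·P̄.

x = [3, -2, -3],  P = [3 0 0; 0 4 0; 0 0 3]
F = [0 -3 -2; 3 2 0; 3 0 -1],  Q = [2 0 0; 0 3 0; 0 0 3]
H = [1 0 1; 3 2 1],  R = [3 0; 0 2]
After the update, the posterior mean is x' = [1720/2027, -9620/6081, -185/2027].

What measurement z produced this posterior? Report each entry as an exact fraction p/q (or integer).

z = [1, -1]

x̄ = F·x = [12, 5, 12]
P̄ = F·P·Fᵀ + Q = [50 -24 6; -24 46 27; 6 27 33]
S = H·P̄·Hᵀ + R = [98 213; 213 525]
K = P̄·Hᵀ·S⁻¹ = [2132/2027 -448/2027; -2812/2027 3967/6081; -630/2027 661/2027]
x' − x̄ = [-22604/2027, -40025/6081, -24509/2027] = K·y
y = (KᵀK)⁻¹·Kᵀ·(x' − x̄) = [-23, -59]
z = y + H·x̄ = [-23, -59] + [24, 58] = [1, -1]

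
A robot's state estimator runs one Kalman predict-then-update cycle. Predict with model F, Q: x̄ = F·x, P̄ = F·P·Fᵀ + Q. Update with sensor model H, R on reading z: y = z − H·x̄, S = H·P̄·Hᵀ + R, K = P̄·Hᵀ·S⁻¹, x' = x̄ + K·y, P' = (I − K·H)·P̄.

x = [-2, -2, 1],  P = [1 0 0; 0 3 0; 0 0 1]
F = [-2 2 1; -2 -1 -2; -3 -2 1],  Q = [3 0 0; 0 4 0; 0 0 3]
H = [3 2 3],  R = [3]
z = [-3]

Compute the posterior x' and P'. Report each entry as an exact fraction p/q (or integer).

x' = [-1289/450, -76/75, 119/45]
P' = [7631/450 -596/75 -521/45; -596/75 247/25 22/15; -521/45 22/15 97/9]

x̄ = F·x = [1, 4, 11]
P̄ = F·P·Fᵀ + Q = [20 -4 -5; -4 15 10; -5 10 25]
y = z − H·x̄ = [-47]
S = H·P̄·Hᵀ + R = [450]
K = P̄·Hᵀ·S⁻¹ = [37/450; 8/75; 8/45]
x' = x̄ + K·y = [-1289/450, -76/75, 119/45]
P' = (I − K·H)·P̄ = [7631/450 -596/75 -521/45; -596/75 247/25 22/15; -521/45 22/15 97/9]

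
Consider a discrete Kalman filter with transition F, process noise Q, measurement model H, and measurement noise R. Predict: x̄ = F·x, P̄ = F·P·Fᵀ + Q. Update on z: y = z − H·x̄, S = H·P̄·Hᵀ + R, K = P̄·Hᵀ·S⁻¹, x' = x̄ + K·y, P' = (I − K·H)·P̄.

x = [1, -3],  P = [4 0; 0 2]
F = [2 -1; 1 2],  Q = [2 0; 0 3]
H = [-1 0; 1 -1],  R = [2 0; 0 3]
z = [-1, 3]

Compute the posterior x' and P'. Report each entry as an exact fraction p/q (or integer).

x' = [105/101, -531/202]
P' = [172/101 148/101; 148/101 755/202]

x̄ = F·x = [5, -5]
P̄ = F·P·Fᵀ + Q = [20 4; 4 15]
y = z − H·x̄ = [4, -7]
S = H·P̄·Hᵀ + R = [22 -16; -16 30]
K = P̄·Hᵀ·S⁻¹ = [-86/101 8/101; -74/101 -153/202]
x' = x̄ + K·y = [105/101, -531/202]
P' = (I − K·H)·P̄ = [172/101 148/101; 148/101 755/202]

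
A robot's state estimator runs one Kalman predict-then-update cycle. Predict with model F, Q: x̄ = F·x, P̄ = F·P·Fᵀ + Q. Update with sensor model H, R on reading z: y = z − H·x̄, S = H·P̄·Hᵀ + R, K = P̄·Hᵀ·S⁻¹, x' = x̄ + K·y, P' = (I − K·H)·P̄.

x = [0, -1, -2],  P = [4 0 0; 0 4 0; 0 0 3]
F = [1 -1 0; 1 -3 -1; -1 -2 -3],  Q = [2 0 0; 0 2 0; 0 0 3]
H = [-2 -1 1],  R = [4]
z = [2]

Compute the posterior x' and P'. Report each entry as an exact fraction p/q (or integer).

x̄ = F·x = [1, 5, 8]
P̄ = F·P·Fᵀ + Q = [10 16 4; 16 45 29; 4 29 50]
y = z − H·x̄ = [1]
S = H·P̄·Hᵀ + R = [129]
K = P̄·Hᵀ·S⁻¹ = [-32/129; -16/43; 13/129]
x' = x̄ + K·y = [97/129, 199/43, 1045/129]
P' = (I − K·H)·P̄ = [266/129 176/43 932/129; 176/43 1167/43 1455/43; 932/129 1455/43 6281/129]

x' = [97/129, 199/43, 1045/129]
P' = [266/129 176/43 932/129; 176/43 1167/43 1455/43; 932/129 1455/43 6281/129]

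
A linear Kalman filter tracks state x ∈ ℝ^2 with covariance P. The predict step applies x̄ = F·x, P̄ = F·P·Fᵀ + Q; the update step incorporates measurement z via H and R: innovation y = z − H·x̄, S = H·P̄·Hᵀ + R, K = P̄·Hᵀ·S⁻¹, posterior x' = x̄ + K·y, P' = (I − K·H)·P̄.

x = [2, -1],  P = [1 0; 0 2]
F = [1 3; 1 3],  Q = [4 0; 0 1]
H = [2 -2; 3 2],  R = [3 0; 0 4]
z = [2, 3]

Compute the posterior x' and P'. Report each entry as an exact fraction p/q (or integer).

x̄ = F·x = [-1, -1]
P̄ = F·P·Fᵀ + Q = [23 19; 19 20]
y = z − H·x̄ = [2, 8]
S = H·P̄·Hᵀ + R = [23 20; 20 519]
K = P̄·Hᵀ·S⁻¹ = [2012/11537 2301/11537; -2978/11537 2271/11537]
x' = x̄ + K·y = [10895/11537, 675/11537]
P' = (I − K·H)·P̄ = [3048/11537 30/11537; 30/11537 4497/11537]

x' = [10895/11537, 675/11537]
P' = [3048/11537 30/11537; 30/11537 4497/11537]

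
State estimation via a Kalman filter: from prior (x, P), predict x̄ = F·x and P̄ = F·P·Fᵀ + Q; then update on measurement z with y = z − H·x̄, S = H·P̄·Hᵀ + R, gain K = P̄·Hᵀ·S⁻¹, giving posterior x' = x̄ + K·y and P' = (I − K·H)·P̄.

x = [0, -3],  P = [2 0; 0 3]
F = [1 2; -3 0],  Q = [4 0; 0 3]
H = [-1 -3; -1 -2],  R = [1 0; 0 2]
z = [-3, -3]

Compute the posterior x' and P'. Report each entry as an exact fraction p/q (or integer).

x' = [-363/191, 675/382]
P' = [1890/191 -687/191; -687/191 267/191]

x̄ = F·x = [-6, 0]
P̄ = F·P·Fᵀ + Q = [18 -6; -6 21]
y = z − H·x̄ = [-9, -9]
S = H·P̄·Hᵀ + R = [172 114; 114 80]
K = P̄·Hᵀ·S⁻¹ = [171/191 -258/191; -114/191 153/382]
x' = x̄ + K·y = [-363/191, 675/382]
P' = (I − K·H)·P̄ = [1890/191 -687/191; -687/191 267/191]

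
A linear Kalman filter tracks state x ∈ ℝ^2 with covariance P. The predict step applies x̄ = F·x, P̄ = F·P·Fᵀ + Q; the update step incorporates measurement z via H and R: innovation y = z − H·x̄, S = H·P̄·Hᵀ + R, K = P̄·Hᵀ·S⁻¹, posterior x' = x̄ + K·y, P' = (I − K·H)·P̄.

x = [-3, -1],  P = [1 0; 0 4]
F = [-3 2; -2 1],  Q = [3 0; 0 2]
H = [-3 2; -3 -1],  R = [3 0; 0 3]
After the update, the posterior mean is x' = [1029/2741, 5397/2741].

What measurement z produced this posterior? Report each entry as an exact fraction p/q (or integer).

z = [3, -3]

x̄ = F·x = [7, 5]
P̄ = F·P·Fᵀ + Q = [28 14; 14 10]
S = H·P̄·Hᵀ + R = [127 190; 190 349]
K = P̄·Hᵀ·S⁻¹ = [-308/2741 -602/2741; 734/2741 -808/2741]
x' − x̄ = [-18158/2741, -8308/2741] = K·y
y = (KᵀK)⁻¹·Kᵀ·(x' − x̄) = [14, 23]
z = y + H·x̄ = [14, 23] + [-11, -26] = [3, -3]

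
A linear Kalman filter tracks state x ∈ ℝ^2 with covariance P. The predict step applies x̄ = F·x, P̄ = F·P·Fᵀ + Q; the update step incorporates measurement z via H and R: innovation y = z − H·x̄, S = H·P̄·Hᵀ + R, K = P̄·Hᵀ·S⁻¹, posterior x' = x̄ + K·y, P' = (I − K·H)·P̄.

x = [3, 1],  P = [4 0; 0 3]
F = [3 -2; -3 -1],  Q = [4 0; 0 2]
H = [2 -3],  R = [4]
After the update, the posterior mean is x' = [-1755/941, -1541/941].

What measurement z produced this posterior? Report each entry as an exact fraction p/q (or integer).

x̄ = F·x = [7, -10]
P̄ = F·P·Fᵀ + Q = [52 -30; -30 41]
S = H·P̄·Hᵀ + R = [941]
K = P̄·Hᵀ·S⁻¹ = [194/941; -183/941]
x' − x̄ = [-8342/941, 7869/941] = K·y
y = (KᵀK)⁻¹·Kᵀ·(x' − x̄) = [-43]
z = y + H·x̄ = [-43] + [44] = [1]

z = [1]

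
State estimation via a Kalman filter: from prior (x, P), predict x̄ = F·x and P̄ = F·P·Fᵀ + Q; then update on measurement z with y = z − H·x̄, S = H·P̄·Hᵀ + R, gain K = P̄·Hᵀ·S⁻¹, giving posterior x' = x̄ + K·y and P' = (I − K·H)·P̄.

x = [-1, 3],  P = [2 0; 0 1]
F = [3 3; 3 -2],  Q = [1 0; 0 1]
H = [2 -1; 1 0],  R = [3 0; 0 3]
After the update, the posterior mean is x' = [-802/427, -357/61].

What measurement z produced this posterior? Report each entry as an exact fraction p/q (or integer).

z = [1, -1]

x̄ = F·x = [6, -9]
P̄ = F·P·Fᵀ + Q = [28 12; 12 23]
S = H·P̄·Hᵀ + R = [90 44; 44 31]
K = P̄·Hᵀ·S⁻¹ = [66/427 292/427; -71/122 74/61]
x' − x̄ = [-3364/427, 192/61] = K·y
y = (KᵀK)⁻¹·Kᵀ·(x' − x̄) = [-20, -7]
z = y + H·x̄ = [-20, -7] + [21, 6] = [1, -1]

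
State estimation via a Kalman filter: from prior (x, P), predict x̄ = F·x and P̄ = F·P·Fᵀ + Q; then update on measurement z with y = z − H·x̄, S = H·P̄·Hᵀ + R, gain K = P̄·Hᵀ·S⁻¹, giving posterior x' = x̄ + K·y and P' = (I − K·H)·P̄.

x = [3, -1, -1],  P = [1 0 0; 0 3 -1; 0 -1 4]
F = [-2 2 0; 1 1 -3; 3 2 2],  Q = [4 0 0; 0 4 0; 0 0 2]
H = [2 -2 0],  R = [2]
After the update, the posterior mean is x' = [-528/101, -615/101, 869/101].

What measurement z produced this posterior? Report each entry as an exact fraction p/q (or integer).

x̄ = F·x = [-8, 5, 5]
P̄ = F·P·Fᵀ + Q = [20 10 2; 10 50 -11; 2 -11 31]
S = H·P̄·Hᵀ + R = [202]
K = P̄·Hᵀ·S⁻¹ = [10/101; -40/101; 13/101]
x' − x̄ = [280/101, -1120/101, 364/101] = K·y
y = (KᵀK)⁻¹·Kᵀ·(x' − x̄) = [28]
z = y + H·x̄ = [28] + [-26] = [2]

z = [2]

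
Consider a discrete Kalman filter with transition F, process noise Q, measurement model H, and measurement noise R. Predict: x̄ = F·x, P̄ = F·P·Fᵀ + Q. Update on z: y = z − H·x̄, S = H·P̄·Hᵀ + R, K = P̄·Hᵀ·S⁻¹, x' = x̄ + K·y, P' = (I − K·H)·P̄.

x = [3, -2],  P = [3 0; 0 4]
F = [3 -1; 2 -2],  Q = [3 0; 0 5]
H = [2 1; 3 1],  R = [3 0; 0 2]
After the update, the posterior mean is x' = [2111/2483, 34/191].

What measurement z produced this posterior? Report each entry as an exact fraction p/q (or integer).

x̄ = F·x = [11, 10]
P̄ = F·P·Fᵀ + Q = [34 26; 26 33]
S = H·P̄·Hᵀ + R = [276 367; 367 497]
K = P̄·Hᵀ·S⁻¹ = [-258/2483 830/2483; 116/191 -43/191]
x' − x̄ = [-25202/2483, -1876/191] = K·y
y = (KᵀK)⁻¹·Kᵀ·(x' − x̄) = [-31, -40]
z = y + H·x̄ = [-31, -40] + [32, 43] = [1, 3]

z = [1, 3]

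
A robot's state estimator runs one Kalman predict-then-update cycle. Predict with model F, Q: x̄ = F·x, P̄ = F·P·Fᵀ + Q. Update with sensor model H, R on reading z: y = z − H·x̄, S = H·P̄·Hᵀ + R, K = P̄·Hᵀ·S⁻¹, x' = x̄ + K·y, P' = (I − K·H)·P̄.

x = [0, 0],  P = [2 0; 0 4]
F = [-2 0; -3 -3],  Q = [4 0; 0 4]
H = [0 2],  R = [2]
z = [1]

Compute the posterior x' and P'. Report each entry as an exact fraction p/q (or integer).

x̄ = F·x = [0, 0]
P̄ = F·P·Fᵀ + Q = [12 12; 12 58]
y = z − H·x̄ = [1]
S = H·P̄·Hᵀ + R = [234]
K = P̄·Hᵀ·S⁻¹ = [4/39; 58/117]
x' = x̄ + K·y = [4/39, 58/117]
P' = (I − K·H)·P̄ = [124/13 4/39; 4/39 58/117]

x' = [4/39, 58/117]
P' = [124/13 4/39; 4/39 58/117]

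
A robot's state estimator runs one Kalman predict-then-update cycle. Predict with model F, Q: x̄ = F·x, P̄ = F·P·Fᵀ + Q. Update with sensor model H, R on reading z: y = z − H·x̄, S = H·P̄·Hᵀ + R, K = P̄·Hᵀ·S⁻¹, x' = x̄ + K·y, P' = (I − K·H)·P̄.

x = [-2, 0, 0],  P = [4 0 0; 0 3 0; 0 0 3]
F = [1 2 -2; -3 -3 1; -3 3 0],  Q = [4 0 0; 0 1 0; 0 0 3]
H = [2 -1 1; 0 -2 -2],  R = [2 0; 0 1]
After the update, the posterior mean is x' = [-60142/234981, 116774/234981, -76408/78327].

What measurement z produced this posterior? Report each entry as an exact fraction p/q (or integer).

x̄ = F·x = [-2, 6, 6]
P̄ = F·P·Fᵀ + Q = [32 -36 6; -36 67 9; 6 9 66]
S = H·P̄·Hᵀ + R = [413 122; 122 605]
K = P̄·Hᵀ·S⁻¹ = [56810/234981 11848/234981; -60106/234981 -46916/234981; 20015/78327 -23456/78327]
x' − x̄ = [409820/234981, -1293112/234981, -546370/78327] = K·y
y = (KᵀK)⁻¹·Kᵀ·(x' − x̄) = [2, 25]
z = y + H·x̄ = [2, 25] + [-4, -24] = [-2, 1]

z = [-2, 1]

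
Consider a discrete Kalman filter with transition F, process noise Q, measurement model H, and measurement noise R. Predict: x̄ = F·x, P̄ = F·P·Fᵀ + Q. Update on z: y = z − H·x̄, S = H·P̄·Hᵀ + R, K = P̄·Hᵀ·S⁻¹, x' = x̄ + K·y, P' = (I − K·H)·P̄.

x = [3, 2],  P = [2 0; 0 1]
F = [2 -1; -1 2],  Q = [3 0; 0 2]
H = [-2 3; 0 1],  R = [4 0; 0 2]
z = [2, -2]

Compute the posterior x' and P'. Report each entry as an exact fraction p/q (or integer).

x̄ = F·x = [4, 1]
P̄ = F·P·Fᵀ + Q = [12 -6; -6 8]
y = z − H·x̄ = [7, -3]
S = H·P̄·Hᵀ + R = [196 36; 36 10]
K = P̄·Hᵀ·S⁻¹ = [-51/166 42/83; 9/83 34/83]
x' = x̄ + K·y = [55/166, 44/83]
P' = (I − K·H)·P̄ = [177/83 84/83; 84/83 68/83]

x' = [55/166, 44/83]
P' = [177/83 84/83; 84/83 68/83]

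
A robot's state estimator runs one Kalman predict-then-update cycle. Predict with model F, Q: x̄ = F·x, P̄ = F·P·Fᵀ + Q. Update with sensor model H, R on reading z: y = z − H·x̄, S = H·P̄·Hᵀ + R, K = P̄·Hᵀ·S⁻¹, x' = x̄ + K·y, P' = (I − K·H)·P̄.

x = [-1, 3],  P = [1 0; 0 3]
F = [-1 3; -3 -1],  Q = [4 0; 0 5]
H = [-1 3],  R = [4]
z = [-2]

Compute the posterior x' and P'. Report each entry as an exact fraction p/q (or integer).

x̄ = F·x = [10, 0]
P̄ = F·P·Fᵀ + Q = [32 -6; -6 17]
y = z − H·x̄ = [8]
S = H·P̄·Hᵀ + R = [225]
K = P̄·Hᵀ·S⁻¹ = [-2/9; 19/75]
x' = x̄ + K·y = [74/9, 152/75]
P' = (I − K·H)·P̄ = [188/9 20/3; 20/3 64/25]

x' = [74/9, 152/75]
P' = [188/9 20/3; 20/3 64/25]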